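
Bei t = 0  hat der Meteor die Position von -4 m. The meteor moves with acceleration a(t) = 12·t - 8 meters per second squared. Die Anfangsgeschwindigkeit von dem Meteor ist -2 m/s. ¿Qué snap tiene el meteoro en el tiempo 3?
Debemos derivar nuestra ecuación de la aceleración a(t) = 12·t - 8 2 veces. Tomando d/dt de a(t), encontramos j(t) = 12. Tomando d/dt de j(t), encontramos s(t) = 0. Usando s(t) = 0 y sustituyendo t = 3, encontramos s = 0.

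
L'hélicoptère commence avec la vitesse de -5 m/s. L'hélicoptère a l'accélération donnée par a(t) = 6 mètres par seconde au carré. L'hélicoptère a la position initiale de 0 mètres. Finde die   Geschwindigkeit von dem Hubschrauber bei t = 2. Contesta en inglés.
We need to integrate our acceleration equation a(t) = 6 1 time. The integral of acceleration is velocity. Using v(0) = -5, we get v(t) = 6·t - 5. From the given velocity equation v(t) = 6·t - 5, we substitute t = 2 to get v = 7.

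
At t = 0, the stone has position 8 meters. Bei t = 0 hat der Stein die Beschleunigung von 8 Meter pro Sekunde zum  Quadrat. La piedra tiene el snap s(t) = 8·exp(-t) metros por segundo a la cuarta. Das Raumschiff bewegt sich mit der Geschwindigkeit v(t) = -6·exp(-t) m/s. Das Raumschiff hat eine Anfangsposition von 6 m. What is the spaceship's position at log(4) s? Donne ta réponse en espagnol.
Para resolver esto, necesitamos tomar 1 antiderivada de nuestra ecuación de la velocidad v(t) = -6·exp(-t). Tomando ∫v(t)dt y aplicando x(0) = 6, encontramos x(t) = 6·exp(-t). Tenemos la posición x(t) = 6·exp(-t). Sustituyendo t = log(4): x(log(4)) = 3/2.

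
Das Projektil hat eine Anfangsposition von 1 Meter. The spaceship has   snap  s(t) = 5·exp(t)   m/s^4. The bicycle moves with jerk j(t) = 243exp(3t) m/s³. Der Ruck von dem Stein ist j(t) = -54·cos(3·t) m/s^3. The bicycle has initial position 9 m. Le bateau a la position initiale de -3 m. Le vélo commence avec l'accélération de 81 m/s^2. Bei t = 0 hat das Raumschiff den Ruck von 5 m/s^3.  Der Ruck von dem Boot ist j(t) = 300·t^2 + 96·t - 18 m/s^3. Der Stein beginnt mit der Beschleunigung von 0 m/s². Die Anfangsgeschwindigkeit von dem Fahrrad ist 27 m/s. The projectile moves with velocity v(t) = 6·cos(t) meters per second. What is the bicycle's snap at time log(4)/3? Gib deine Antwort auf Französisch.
Nous devons dériver notre équation du jerk j(t) = 243·exp(3·t) 1 fois. En prenant d/dt de j(t), nous trouvons s(t) = 729·exp(3·t). De l'équation du snap s(t) = 729·exp(3·t), nous substituons t = log(4)/3 pour obtenir s = 2916.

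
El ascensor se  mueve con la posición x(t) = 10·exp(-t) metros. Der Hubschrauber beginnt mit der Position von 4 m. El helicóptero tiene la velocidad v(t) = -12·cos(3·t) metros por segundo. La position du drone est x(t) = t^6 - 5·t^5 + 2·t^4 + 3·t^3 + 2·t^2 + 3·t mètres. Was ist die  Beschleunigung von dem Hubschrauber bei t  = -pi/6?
Wir müssen unsere Gleichung für die Geschwindigkeit v(t) = -12·cos(3·t) 1-mal ableiten. Durch Ableiten von der Geschwindigkeit erhalten wir die Beschleunigung: a(t) = 36·sin(3·t). Wir haben die Beschleunigung a(t) = 36·sin(3·t). Durch Einsetzen von t = -pi/6: a(-pi/6) = -36.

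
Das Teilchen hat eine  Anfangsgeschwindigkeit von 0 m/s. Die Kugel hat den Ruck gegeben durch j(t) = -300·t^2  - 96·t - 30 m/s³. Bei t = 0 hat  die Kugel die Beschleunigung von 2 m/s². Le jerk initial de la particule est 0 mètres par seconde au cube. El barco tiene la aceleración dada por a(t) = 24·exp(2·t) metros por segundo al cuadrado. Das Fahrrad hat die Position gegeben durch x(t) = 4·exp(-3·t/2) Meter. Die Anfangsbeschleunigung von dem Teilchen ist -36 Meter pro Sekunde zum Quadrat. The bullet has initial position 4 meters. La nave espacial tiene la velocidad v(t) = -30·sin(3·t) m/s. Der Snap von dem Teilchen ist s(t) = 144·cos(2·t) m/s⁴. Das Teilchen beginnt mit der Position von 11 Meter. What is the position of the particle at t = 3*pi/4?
Starting from snap s(t) = 144·cos(2·t), we take 4 antiderivatives. Taking ∫s(t)dt and applying j(0) = 0, we find j(t) = 72·sin(2·t). Finding the antiderivative of j(t) and using a(0) = -36: a(t) = -36·cos(2·t). The integral of acceleration, with v(0) = 0, gives velocity: v(t) = -18·sin(2·t). Finding the integral of v(t) and using x(0) = 11: x(t) = 9·cos(2·t) + 2. From the given position equation x(t) = 9·cos(2·t) + 2, we substitute t = 3*pi/4 to get x = 2.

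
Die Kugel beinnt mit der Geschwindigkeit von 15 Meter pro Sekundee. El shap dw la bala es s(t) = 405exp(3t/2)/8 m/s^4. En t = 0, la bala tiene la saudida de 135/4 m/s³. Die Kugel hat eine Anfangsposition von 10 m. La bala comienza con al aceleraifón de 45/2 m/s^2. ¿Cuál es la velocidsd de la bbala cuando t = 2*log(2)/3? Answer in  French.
Nous devons trouver l'intégrale de notre équation du snap s(t) = 405·exp(3·t/2)/8 3 fois. L'intégrale du snap est le jerk. En utilisant j(0) = 135/4, nous obtenons j(t) = 135·exp(3·t/2)/4. La primitive du jerk est l'accélération. En utilisant a(0) = 45/2, nous obtenons a(t) = 45·exp(3·t/2)/2. L'intégrale de l'accélération, avec v(0) = 15, donne la vitesse: v(t) = 15·exp(3·t/2). En utilisant v(t) = 15·exp(3·t/2) et en substituant t = 2*log(2)/3, nous trouvons v = 30.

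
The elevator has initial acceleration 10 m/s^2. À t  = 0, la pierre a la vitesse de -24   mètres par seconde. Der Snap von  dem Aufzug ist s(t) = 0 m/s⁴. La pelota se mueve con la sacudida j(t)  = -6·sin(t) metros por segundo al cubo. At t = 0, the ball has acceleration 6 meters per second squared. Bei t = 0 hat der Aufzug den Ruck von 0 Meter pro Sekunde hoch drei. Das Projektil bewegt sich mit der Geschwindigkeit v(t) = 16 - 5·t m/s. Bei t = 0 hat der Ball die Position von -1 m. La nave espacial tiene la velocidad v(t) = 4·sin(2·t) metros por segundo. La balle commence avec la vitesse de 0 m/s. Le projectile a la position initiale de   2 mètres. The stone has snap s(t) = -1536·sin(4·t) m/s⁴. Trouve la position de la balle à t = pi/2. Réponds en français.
En partant du jerk j(t) = -6·sin(t), nous prenons 3 primitives. En intégrant le jerk et en utilisant la condition initiale a(0) = 6, nous obtenons a(t) = 6·cos(t). En prenant ∫a(t)dt et en appliquant v(0) = 0, nous trouvons v(t) = 6·sin(t). En prenant ∫v(t)dt et en appliquant x(0) = -1, nous trouvons x(t) = 5 - 6·cos(t). Nous avons la position x(t) = 5 - 6·cos(t). En substituant t = pi/2: x(pi/2) = 5.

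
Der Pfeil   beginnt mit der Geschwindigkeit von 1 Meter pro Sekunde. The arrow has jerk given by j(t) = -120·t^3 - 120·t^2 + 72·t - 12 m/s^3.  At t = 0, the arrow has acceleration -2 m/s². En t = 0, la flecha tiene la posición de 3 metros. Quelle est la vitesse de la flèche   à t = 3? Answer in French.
Nous devons trouver l'intégrale de notre équation du jerk j(t) = -120·t^3 - 120·t^2 + 72·t - 12 2 fois. L'intégrale du jerk est l'accélération. En utilisant a(0) = -2, nous obtenons a(t) = -30·t^4 - 40·t^3 + 36·t^2 - 12·t - 2. L'intégrale de l'accélération, avec v(0) = 1, donne la vitesse: v(t) = -6·t^5 - 10·t^4 + 12·t^3 - 6·t^2 - 2·t + 1. En utilisant v(t) = -6·t^5 - 10·t^4 + 12·t^3 - 6·t^2 - 2·t + 1 et en substituant t = 3, nous trouvons v = -2003.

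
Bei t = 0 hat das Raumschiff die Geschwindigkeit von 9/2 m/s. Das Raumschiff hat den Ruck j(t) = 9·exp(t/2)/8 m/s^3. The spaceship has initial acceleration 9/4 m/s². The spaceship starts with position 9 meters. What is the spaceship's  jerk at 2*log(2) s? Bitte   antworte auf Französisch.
Nous avons le jerk j(t) = 9·exp(t/2)/8. En substituant t = 2*log(2): j(2*log(2)) = 9/4.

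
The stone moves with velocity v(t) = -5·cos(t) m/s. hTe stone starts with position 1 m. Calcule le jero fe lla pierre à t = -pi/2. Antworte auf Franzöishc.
Pour résoudre ceci, nous devons prendre 2 dérivées de notre équation de la vitesse v(t) = -5·cos(t). En prenant d/dt de v(t), nous trouvons a(t) = 5·sin(t). En dérivant l'accélération, nous obtenons le jerk: j(t) = 5·cos(t). En utilisant j(t) = 5·cos(t) et en substituant t = -pi/2, nous trouvons j = 0.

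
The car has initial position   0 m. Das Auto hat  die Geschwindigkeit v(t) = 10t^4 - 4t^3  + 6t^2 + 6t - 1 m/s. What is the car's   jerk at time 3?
Starting from velocity v(t) = 10·t^4 - 4·t^3 + 6·t^2 + 6·t - 1, we take 2 derivatives. The derivative of velocity gives acceleration: a(t) = 40·t^3 - 12·t^2 + 12·t + 6. Taking d/dt of a(t), we find j(t) = 120·t^2 - 24·t + 12. Using j(t) = 120·t^2 - 24·t + 12 and substituting t = 3, we find j = 1020.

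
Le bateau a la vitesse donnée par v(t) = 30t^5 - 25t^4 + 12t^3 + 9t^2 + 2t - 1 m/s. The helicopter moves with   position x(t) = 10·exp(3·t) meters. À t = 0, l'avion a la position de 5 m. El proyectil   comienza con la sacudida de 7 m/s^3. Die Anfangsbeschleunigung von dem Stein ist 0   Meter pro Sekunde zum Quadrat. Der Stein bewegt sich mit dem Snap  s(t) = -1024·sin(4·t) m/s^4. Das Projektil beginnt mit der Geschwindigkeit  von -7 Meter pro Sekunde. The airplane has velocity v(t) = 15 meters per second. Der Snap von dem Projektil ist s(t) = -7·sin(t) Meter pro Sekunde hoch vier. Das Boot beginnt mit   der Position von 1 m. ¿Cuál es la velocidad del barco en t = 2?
De la ecuación de la velocidad v(t) = 30·t^5 - 25·t^4 + 12·t^3 + 9·t^2 + 2·t - 1, sustituimos t = 2 para obtener v = 695.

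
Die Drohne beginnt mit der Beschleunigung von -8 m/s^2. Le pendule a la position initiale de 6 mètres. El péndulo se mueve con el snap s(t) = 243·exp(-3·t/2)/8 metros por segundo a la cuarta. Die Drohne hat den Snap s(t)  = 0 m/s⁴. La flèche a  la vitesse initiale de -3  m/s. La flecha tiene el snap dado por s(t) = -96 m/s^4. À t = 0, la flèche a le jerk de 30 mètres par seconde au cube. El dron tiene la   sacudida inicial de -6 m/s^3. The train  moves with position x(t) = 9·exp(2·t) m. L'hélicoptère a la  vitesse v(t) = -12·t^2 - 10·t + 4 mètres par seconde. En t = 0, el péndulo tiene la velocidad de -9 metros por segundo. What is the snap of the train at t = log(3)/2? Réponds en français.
Pour résoudre ceci, nous devons prendre 4 dérivées de notre équation de la position x(t) = 9·exp(2·t). La dérivée de la position donne la vitesse: v(t) = 18·exp(2·t). En dérivant la vitesse, nous obtenons l'accélération: a(t) = 36·exp(2·t). La dérivée de l'accélération donne le jerk: j(t) = 72·exp(2·t). La dérivée du jerk donne le snap: s(t) = 144·exp(2·t). De l'équation du snap s(t) = 144·exp(2·t), nous substituons t = log(3)/2 pour obtenir s = 432.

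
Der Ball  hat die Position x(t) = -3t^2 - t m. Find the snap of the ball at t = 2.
We must differentiate our position equation x(t) = -3·t^2 - t 4 times. Differentiating position, we get velocity: v(t) = -6·t - 1. Differentiating velocity, we get acceleration: a(t) = -6. Taking d/dt of a(t), we find j(t) = 0. Taking d/dt of j(t), we find s(t) = 0. We have snap s(t) = 0. Substituting t = 2: s(2) = 0.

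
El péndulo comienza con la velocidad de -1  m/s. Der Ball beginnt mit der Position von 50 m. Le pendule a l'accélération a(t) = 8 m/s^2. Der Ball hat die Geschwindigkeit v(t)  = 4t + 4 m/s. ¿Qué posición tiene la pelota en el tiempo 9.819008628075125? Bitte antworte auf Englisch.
To solve this, we need to take 1 antiderivative of our velocity equation v(t) = 4·t + 4. Taking ∫v(t)dt and applying x(0) = 50, we find x(t) = 2·t^2 + 4·t + 50. We have position x(t) = 2·t^2 + 4·t + 50. Substituting t = 9.819008628075125: x(9.819008628075125) = 282.101895388728.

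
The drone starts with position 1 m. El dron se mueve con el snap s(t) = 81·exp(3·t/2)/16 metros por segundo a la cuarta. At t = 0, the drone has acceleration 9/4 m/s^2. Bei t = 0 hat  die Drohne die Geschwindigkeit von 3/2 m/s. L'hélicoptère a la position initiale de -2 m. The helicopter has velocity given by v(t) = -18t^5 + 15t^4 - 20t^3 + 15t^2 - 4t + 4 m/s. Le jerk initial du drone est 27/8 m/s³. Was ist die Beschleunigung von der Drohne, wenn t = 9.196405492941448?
Um dies zu lösen, müssen wir 2 Integrale unserer Gleichung für den Snap s(t) = 81·exp(3·t/2)/16 finden. Das Integral von dem Snap ist der Ruck. Mit j(0) = 27/8 erhalten wir j(t) = 27·exp(3·t/2)/8. Mit ∫j(t)dt und Anwendung von a(0) = 9/4, finden wir a(t) = 9·exp(3·t/2)/4. Aus der Gleichung für die Beschleunigung a(t) = 9·exp(3·t/2)/4, setzen wir t = 9.196405492941448 ein und erhalten a = 2203457.89672703.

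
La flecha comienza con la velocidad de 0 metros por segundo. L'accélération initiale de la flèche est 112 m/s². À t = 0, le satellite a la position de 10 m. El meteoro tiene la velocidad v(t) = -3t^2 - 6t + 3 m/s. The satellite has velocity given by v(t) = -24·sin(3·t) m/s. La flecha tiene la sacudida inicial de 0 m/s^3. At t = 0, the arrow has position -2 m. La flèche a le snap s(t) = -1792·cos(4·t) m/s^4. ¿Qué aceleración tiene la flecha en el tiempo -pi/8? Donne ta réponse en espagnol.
Para resolver esto, necesitamos tomar 2 antiderivadas de nuestra ecuación del snap s(t) = -1792·cos(4·t). Integrando el snap y usando la condición inicial j(0) = 0, obtenemos j(t) = -448·sin(4·t). Tomando ∫j(t)dt y aplicando a(0) = 112, encontramos a(t) = 112·cos(4·t). Tenemos la aceleración a(t) = 112·cos(4·t). Sustituyendo t = -pi/8: a(-pi/8) = 0.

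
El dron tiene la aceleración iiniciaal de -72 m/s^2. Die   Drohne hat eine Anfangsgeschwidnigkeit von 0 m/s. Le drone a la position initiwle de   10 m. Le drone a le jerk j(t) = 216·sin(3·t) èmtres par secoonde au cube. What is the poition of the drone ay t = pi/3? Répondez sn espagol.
Para resolver esto, necesitamos tomar 3 integrales de nuestra ecuación de la sacudida j(t) = 216·sin(3·t). La integral de la sacudida es la aceleración. Usando a(0) = -72, obtenemos a(t) = -72·cos(3·t). La antiderivada de la aceleración es la velocidad. Usando v(0) = 0, obtenemos v(t) = -24·sin(3·t). La antiderivada de la velocidad, con x(0) = 10, da la posición: x(t) = 8·cos(3·t) + 2. Tenemos la posición x(t) = 8·cos(3·t) + 2. Sustituyendo t = pi/3: x(pi/3) = -6.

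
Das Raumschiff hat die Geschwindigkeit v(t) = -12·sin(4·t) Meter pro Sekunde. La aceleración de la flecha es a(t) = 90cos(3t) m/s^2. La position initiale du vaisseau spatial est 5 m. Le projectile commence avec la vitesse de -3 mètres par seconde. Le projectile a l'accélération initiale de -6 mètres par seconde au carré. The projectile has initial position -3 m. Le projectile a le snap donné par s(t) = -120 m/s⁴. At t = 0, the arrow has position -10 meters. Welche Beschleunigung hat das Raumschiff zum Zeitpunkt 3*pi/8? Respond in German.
Ausgehend von der Geschwindigkeit v(t) = -12·sin(4·t), nehmen wir 1 Ableitung. Mit d/dt von v(t) finden wir a(t) = -48·cos(4·t). Mit a(t) = -48·cos(4·t) und Einsetzen von t = 3*pi/8, finden wir a = 0.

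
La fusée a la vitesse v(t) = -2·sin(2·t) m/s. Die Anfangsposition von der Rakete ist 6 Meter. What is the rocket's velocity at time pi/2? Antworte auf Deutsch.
Wir haben die Geschwindigkeit v(t) = -2·sin(2·t). Durch Einsetzen von t = pi/2: v(pi/2) = 0.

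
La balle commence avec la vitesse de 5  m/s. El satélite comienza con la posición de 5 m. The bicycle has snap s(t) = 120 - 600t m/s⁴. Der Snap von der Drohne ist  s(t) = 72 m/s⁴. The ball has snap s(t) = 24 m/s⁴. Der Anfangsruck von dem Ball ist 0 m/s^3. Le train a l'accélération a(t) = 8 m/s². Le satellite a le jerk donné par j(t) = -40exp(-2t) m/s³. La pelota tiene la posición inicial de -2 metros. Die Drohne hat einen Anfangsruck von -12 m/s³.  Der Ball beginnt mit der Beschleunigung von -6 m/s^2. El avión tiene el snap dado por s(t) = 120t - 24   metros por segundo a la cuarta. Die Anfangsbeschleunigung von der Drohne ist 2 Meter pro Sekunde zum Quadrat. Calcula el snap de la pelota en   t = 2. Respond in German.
Mit s(t) = 24 und Einsetzen von t = 2, finden wir s = 24.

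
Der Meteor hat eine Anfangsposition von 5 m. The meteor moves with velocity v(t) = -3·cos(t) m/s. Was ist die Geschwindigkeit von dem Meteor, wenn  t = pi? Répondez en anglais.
We have velocity v(t) = -3·cos(t). Substituting t = pi: v(pi) = 3.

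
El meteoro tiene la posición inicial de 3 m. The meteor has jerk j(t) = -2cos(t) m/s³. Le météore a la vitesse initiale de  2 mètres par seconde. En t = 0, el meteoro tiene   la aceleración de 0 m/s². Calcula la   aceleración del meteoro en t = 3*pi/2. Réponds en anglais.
To solve this, we need to take 1 antiderivative of our jerk equation j(t) = -2·cos(t). The antiderivative of jerk, with a(0) = 0, gives acceleration: a(t) = -2·sin(t). Using a(t) = -2·sin(t) and substituting t = 3*pi/2, we find a = 2.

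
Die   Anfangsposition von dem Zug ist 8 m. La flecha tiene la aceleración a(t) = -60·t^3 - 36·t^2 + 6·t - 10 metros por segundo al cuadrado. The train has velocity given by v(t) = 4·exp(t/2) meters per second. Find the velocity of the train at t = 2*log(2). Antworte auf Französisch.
Nous avons la vitesse v(t) = 4·exp(t/2). En substituant t = 2*log(2): v(2*log(2)) = 8.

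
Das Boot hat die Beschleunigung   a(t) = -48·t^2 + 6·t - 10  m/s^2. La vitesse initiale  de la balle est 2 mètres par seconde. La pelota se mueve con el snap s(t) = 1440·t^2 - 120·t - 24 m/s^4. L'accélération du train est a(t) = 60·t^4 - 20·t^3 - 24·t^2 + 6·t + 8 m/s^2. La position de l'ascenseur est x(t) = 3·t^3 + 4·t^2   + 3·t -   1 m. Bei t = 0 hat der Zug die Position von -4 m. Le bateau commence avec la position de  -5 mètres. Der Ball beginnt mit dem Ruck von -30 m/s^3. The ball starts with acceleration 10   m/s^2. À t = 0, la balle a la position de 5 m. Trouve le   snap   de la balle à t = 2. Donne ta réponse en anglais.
Using s(t) = 1440·t^2 - 120·t - 24 and substituting t = 2, we find s = 5496.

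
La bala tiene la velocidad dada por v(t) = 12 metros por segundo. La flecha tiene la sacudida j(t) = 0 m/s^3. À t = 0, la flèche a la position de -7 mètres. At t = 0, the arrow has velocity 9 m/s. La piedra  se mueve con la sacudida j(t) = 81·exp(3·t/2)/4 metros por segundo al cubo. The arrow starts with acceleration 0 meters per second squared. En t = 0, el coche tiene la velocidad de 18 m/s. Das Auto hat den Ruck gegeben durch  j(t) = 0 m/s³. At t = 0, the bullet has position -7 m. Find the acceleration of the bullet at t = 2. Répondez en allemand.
Wir müssen unsere Gleichung für die Geschwindigkeit v(t) = 12 1-mal ableiten. Durch Ableiten von der Geschwindigkeit erhalten wir die Beschleunigung: a(t) = 0. Aus der Gleichung für die Beschleunigung a(t) = 0, setzen wir t = 2 ein und erhalten a = 0.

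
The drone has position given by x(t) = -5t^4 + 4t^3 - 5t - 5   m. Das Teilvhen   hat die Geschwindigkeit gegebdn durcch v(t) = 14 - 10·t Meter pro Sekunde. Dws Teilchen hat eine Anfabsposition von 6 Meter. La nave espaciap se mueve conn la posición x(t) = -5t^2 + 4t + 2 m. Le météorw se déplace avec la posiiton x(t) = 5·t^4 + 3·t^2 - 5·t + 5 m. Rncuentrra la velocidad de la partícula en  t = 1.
Usando v(t) = 14 - 10·t y sustituyendo t = 1, encontramos v = 4.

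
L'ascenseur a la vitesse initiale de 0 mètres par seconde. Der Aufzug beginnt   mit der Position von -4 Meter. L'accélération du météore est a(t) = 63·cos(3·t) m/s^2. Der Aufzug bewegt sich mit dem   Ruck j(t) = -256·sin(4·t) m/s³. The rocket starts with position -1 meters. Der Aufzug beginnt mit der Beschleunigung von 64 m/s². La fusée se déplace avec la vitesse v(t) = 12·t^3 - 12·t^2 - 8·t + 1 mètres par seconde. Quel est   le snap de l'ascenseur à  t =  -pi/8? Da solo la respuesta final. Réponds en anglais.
At t = -pi/8, s = 0.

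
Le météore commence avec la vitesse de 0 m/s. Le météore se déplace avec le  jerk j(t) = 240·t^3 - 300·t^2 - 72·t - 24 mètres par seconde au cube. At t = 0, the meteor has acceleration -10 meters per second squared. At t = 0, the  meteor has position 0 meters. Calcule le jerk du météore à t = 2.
Nous avons le jerk j(t) = 240·t^3 - 300·t^2 - 72·t - 24. En substituant t = 2: j(2) = 552.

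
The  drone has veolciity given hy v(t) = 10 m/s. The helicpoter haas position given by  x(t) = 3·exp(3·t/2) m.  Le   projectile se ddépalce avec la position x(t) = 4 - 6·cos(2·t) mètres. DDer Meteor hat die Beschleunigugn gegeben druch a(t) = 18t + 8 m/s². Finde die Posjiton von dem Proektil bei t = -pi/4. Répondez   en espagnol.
Usando x(t) = 4 - 6·cos(2·t) y sustituyendo t = -pi/4, encontramos x = 4.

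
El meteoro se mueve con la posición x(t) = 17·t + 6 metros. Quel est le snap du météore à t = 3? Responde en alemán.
Um dies zu lösen, müssen wir 4 Ableitungen unserer Gleichung für die Position x(t) = 17·t + 6 nehmen. Die Ableitung von der Position ergibt die Geschwindigkeit: v(t) = 17. Mit d/dt von v(t) finden wir a(t) = 0. Durch Ableiten von der Beschleunigung erhalten wir den Ruck: j(t) = 0. Durch Ableiten von dem Ruck erhalten wir den Snap: s(t) = 0. Aus der Gleichung für den Snap s(t) = 0, setzen wir t = 3 ein und erhalten s = 0.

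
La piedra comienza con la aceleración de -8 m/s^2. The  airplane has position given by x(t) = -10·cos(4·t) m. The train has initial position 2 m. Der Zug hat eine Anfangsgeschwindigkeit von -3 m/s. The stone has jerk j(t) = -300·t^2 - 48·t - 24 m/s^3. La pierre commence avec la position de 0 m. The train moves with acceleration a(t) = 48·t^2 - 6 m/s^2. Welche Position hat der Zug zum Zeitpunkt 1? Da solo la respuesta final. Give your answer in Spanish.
x(1) = 0.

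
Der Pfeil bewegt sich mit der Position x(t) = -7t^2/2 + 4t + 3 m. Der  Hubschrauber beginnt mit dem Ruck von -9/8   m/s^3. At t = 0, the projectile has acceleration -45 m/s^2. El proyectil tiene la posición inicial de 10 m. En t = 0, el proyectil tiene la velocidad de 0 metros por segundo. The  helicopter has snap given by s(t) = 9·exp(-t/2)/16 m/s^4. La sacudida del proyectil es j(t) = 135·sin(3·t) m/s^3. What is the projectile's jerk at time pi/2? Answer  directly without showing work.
At t = pi/2, j = -135.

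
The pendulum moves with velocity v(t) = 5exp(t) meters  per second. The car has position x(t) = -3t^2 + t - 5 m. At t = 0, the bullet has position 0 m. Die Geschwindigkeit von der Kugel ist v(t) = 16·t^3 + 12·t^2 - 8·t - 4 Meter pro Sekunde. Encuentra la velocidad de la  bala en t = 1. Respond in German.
Mit v(t) = 16·t^3 + 12·t^2 - 8·t - 4 und Einsetzen von t = 1, finden wir v = 16.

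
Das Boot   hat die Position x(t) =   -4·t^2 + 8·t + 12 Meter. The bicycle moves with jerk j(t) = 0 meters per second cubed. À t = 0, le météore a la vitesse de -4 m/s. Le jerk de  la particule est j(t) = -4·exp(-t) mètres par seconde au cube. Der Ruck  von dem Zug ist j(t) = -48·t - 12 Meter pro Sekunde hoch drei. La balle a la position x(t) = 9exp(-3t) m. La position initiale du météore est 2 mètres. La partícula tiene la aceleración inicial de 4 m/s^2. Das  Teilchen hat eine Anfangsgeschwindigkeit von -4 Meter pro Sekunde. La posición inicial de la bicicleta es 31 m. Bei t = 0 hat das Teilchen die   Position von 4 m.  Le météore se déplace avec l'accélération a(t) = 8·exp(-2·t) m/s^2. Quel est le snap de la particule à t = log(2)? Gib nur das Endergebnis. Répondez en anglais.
At t = log(2), s = 2.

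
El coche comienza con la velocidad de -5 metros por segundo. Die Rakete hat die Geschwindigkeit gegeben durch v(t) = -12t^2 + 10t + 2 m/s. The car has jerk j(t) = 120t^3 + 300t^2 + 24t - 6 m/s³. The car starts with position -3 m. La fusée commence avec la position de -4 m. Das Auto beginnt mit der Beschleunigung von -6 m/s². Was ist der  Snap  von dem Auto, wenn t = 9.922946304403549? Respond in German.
Ausgehend von dem Ruck j(t) = 120·t^3 + 300·t^2 + 24·t - 6, nehmen wir 1 Ableitung. Mit d/dt von j(t) finden wir s(t) = 360·t^2 + 600·t + 24. Aus der Gleichung für den Snap s(t) = 360·t^2 + 600·t + 24, setzen wir t = 9.922946304403549 ein und erhalten s = 41425.1185922695.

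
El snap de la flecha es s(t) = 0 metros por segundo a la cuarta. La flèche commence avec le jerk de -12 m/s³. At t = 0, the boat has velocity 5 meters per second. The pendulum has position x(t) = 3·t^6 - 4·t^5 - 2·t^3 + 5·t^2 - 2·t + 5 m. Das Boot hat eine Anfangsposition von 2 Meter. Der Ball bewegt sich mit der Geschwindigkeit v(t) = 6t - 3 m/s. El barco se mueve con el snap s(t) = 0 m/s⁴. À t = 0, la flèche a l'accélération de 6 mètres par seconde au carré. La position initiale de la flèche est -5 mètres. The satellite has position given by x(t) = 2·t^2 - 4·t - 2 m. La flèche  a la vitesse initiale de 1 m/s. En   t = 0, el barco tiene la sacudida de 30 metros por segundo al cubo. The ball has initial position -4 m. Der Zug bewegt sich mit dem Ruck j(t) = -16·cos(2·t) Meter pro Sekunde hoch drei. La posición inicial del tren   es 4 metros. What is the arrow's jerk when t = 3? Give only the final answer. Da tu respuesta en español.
La sacudida en t = 3 es j = -12.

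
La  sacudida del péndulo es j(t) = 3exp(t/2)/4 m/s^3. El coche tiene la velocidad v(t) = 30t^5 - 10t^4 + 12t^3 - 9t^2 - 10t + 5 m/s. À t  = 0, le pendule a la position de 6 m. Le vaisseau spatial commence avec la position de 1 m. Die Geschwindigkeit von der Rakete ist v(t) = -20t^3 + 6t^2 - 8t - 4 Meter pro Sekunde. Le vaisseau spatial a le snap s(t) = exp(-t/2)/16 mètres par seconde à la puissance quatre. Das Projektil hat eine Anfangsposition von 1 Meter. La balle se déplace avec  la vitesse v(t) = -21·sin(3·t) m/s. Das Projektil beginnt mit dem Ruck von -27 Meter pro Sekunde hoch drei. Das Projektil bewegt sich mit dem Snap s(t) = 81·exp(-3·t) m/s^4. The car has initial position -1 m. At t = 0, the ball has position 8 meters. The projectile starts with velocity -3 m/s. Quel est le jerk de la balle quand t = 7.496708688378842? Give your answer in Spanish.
Partiendo de la velocidad v(t) = -21·sin(3·t), tomamos 2 derivadas. Tomando d/dt de v(t), encontramos a(t) = -63·cos(3·t). Tomando d/dt de a(t), encontramos j(t) = 189·sin(3·t). Usando j(t) = 189·sin(3·t) y sustituyendo t = 7.496708688378842, encontramos j = -90.4417827760688.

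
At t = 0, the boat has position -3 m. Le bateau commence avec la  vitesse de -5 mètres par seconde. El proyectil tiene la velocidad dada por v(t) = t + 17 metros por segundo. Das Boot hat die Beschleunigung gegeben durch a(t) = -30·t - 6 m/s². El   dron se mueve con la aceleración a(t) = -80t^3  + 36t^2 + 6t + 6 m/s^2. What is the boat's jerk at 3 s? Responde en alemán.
Ausgehend von der Beschleunigung a(t) = -30·t - 6, nehmen wir 1 Ableitung. Durch Ableiten von der Beschleunigung erhalten wir den Ruck: j(t) = -30. Mit j(t) = -30 und Einsetzen von t = 3, finden wir j = -30.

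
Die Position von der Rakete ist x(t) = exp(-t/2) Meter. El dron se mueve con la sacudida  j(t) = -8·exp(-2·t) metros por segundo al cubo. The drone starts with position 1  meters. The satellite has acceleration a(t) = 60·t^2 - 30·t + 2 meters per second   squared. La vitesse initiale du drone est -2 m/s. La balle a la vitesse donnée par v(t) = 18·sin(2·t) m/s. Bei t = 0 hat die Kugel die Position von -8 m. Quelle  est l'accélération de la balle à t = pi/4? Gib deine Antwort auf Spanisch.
Debemos derivar nuestra ecuación de la velocidad v(t) = 18·sin(2·t) 1 vez. La derivada de la velocidad da la aceleración: a(t) = 36·cos(2·t). Usando a(t) = 36·cos(2·t) y sustituyendo t = pi/4, encontramos a = 0.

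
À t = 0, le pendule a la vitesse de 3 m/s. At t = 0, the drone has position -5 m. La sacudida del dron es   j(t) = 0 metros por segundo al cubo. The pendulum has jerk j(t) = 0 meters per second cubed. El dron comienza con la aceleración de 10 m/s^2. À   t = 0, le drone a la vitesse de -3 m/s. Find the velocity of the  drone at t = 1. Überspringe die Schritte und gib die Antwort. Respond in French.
v(1) = 7.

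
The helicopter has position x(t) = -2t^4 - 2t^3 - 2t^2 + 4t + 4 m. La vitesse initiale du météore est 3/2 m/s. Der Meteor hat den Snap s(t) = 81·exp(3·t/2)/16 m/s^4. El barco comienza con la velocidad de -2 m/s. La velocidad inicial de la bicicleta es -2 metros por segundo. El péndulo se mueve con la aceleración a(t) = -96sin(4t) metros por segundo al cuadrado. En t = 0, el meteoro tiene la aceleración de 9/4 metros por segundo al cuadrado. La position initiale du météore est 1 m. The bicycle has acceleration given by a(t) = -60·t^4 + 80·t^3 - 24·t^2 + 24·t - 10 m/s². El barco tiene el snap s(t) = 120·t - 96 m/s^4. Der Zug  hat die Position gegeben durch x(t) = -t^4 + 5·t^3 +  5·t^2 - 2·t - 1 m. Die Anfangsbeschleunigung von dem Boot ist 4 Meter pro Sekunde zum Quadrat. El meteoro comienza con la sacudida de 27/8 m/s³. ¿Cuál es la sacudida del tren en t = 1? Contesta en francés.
En partant de la position x(t) = -t^4 + 5·t^3 + 5·t^2 - 2·t - 1, nous prenons 3 dérivées. La dérivée de la position donne la vitesse: v(t) = -4·t^3 + 15·t^2 + 10·t - 2. En prenant d/dt de v(t), nous trouvons a(t) = -12·t^2 + 30·t + 10. En prenant d/dt de a(t), nous trouvons j(t) = 30 - 24·t. De l'équation du jerk j(t) = 30 - 24·t, nous substituons t = 1 pour obtenir j = 6.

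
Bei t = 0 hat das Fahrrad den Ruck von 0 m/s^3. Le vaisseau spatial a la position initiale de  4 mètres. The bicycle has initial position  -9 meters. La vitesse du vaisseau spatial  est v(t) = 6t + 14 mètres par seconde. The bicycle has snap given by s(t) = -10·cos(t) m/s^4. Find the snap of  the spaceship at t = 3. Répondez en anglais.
Starting from velocity v(t) = 6·t + 14, we take 3 derivatives. Taking d/dt of v(t), we find a(t) = 6. Differentiating acceleration, we get jerk: j(t) = 0. Differentiating jerk, we get snap: s(t) = 0. Using s(t) = 0 and substituting t = 3, we find s = 0.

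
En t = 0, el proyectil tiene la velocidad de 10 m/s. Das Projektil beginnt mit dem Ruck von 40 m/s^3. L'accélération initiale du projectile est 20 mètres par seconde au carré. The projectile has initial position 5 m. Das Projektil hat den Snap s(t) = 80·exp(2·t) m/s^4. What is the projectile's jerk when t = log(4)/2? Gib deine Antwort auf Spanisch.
Necesitamos integrar nuestra ecuación del snap s(t) = 80·exp(2·t) 1 vez. La antiderivada del snap, con j(0) = 40, da la sacudida: j(t) = 40·exp(2·t). Tenemos la sacudida j(t) = 40·exp(2·t). Sustituyendo t = log(4)/2: j(log(4)/2) = 160.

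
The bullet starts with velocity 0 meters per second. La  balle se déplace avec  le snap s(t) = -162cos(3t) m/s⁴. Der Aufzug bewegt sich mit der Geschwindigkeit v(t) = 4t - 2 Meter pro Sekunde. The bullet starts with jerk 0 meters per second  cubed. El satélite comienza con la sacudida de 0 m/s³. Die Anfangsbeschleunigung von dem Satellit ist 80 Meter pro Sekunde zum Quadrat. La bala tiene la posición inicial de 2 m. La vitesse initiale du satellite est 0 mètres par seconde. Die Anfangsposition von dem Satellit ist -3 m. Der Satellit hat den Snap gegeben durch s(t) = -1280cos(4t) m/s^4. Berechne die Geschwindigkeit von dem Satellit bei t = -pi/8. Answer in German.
Ausgehend von dem Snap s(t) = -1280·cos(4·t), nehmen wir 3 Integrale. Die Stammfunktion von dem Snap, mit j(0) = 0, ergibt den Ruck: j(t) = -320·sin(4·t). Durch Integration von dem Ruck und Verwendung der Anfangsbedingung a(0) = 80, erhalten wir a(t) = 80·cos(4·t). Mit ∫a(t)dt und Anwendung von v(0) = 0, finden wir v(t) = 20·sin(4·t). Wir haben die Geschwindigkeit v(t) = 20·sin(4·t). Durch Einsetzen von t = -pi/8: v(-pi/8) = -20.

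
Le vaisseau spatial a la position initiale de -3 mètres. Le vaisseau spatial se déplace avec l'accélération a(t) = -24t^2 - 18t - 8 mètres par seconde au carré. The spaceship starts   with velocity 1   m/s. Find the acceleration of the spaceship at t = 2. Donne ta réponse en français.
Nous avons l'accélération a(t) = -24·t^2 - 18·t - 8. En substituant t = 2: a(2) = -140.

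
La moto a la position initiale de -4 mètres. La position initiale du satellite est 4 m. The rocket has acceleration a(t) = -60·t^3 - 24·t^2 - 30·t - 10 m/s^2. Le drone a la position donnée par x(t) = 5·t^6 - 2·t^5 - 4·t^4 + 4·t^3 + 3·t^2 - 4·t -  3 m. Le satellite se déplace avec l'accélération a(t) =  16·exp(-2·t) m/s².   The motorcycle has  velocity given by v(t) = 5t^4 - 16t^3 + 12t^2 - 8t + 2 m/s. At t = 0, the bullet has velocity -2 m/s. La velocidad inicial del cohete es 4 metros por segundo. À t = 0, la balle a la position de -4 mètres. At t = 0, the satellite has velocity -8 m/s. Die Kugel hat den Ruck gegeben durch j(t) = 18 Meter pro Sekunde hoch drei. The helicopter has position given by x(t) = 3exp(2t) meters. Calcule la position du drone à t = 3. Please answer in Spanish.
De la ecuación de la posición x(t) = 5·t^6 - 2·t^5 - 4·t^4 + 4·t^3 + 3·t^2 - 4·t - 3, sustituimos t = 3 para obtener x = 2955.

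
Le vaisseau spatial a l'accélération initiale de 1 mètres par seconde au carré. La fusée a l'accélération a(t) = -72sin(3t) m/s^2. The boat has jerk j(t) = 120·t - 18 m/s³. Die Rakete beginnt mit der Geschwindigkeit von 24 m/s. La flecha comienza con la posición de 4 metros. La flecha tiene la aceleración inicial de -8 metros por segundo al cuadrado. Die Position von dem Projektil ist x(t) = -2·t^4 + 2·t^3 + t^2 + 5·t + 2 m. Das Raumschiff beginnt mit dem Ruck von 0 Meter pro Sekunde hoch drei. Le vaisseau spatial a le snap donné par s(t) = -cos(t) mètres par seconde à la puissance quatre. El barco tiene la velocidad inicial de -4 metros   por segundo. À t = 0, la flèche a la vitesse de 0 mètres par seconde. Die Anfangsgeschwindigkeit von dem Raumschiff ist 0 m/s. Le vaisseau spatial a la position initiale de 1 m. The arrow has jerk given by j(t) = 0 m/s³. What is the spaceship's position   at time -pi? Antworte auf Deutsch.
Wir müssen die Stammfunktion unserer Gleichung für den Snap s(t) = -cos(t) 4-mal finden. Mit ∫s(t)dt und Anwendung von j(0) = 0, finden wir j(t) = -sin(t). Das Integral von dem Ruck, mit a(0) = 1, ergibt die Beschleunigung: a(t) = cos(t). Das Integral von der Beschleunigung, mit v(0) = 0, ergibt die Geschwindigkeit: v(t) = sin(t). Mit ∫v(t)dt und Anwendung von x(0) = 1, finden wir x(t) = 2 - cos(t). Mit x(t) = 2 - cos(t) und Einsetzen von t = -pi, finden wir x = 3.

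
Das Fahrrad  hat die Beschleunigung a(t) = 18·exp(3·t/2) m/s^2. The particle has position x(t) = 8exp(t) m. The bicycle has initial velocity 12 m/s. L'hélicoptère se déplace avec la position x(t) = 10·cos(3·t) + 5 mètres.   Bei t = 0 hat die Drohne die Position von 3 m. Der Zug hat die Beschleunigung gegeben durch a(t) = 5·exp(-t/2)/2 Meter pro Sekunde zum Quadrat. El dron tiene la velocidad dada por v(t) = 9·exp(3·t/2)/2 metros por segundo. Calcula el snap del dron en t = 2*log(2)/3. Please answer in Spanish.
Partiendo de la velocidad v(t) = 9·exp(3·t/2)/2, tomamos 3 derivadas. Derivando la velocidad, obtenemos la aceleración: a(t) = 27·exp(3·t/2)/4. Derivando la aceleración, obtenemos la sacudida: j(t) = 81·exp(3·t/2)/8. Tomando d/dt de j(t), encontramos s(t) = 243·exp(3·t/2)/16. De la ecuación del snap s(t) = 243·exp(3·t/2)/16, sustituimos t = 2*log(2)/3 para obtener s = 243/8.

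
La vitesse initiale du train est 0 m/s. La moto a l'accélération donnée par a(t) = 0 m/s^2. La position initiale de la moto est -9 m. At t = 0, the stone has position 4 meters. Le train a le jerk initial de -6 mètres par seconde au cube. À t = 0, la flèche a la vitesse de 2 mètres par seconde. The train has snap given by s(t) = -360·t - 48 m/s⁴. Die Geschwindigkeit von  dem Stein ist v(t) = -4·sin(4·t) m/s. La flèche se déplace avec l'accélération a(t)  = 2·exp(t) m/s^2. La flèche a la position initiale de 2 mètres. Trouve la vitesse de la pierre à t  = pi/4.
De l'équation de la vitesse v(t) = -4·sin(4·t), nous substituons t = pi/4 pour obtenir v = 0.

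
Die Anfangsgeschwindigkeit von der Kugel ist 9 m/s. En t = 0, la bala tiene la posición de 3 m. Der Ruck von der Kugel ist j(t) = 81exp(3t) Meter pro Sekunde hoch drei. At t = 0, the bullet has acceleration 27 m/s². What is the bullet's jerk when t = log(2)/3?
From the given jerk equation j(t) = 81·exp(3·t), we substitute t = log(2)/3 to get j = 162.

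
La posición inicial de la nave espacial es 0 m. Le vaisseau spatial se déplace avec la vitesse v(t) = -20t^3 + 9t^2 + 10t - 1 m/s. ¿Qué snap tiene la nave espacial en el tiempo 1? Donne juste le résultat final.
La respuesta es -120.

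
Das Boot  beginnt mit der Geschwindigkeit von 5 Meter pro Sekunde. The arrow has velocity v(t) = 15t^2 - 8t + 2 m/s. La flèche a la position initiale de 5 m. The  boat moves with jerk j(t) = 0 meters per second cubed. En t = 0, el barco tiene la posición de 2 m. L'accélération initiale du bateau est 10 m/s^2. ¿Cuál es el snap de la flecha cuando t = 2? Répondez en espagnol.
Debemos derivar nuestra ecuación de la velocidad v(t) = 15·t^2 - 8·t + 2 3 veces. Derivando la velocidad, obtenemos la aceleración: a(t) = 30·t - 8. Derivando la aceleración, obtenemos la sacudida: j(t) = 30. Tomando d/dt de j(t), encontramos s(t) = 0. De la ecuación del snap s(t) = 0, sustituimos t = 2 para obtener s = 0.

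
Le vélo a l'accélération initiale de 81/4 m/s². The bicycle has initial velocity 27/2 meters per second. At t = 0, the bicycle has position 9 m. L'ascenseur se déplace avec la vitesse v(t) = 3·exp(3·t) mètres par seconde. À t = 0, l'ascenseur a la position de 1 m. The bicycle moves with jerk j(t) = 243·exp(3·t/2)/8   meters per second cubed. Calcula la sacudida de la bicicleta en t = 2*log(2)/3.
De la ecuación de la sacudida j(t) = 243·exp(3·t/2)/8, sustituimos t = 2*log(2)/3 para obtener j = 243/4.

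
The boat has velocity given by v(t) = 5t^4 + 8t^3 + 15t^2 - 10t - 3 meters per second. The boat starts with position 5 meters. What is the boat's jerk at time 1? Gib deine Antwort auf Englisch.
We must differentiate our velocity equation v(t) = 5·t^4 + 8·t^3 + 15·t^2 - 10·t - 3 2 times. Differentiating velocity, we get acceleration: a(t) = 20·t^3 + 24·t^2 + 30·t - 10. The derivative of acceleration gives jerk: j(t) = 60·t^2 + 48·t + 30. Using j(t) = 60·t^2 + 48·t + 30 and substituting t = 1, we find j = 138.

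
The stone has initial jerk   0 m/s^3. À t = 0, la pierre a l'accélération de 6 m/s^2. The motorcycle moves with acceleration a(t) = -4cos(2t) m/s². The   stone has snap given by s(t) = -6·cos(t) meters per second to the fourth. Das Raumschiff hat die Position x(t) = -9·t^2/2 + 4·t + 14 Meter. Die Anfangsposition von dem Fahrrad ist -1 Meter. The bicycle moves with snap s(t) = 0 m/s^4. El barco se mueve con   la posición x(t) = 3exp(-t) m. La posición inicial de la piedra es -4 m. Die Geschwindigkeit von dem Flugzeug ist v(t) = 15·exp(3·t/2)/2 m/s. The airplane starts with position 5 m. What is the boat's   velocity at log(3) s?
We must differentiate our position equation x(t) = 3·exp(-t) 1 time. Taking d/dt of x(t), we find v(t) = -3·exp(-t). Using v(t) = -3·exp(-t) and substituting t = log(3), we find v = -1.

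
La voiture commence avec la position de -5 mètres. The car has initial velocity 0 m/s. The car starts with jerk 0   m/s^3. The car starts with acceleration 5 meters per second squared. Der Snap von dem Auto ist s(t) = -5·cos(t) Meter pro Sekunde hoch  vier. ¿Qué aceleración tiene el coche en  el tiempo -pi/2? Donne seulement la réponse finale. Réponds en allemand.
Die Beschleunigung bei t = -pi/2 ist a = 0.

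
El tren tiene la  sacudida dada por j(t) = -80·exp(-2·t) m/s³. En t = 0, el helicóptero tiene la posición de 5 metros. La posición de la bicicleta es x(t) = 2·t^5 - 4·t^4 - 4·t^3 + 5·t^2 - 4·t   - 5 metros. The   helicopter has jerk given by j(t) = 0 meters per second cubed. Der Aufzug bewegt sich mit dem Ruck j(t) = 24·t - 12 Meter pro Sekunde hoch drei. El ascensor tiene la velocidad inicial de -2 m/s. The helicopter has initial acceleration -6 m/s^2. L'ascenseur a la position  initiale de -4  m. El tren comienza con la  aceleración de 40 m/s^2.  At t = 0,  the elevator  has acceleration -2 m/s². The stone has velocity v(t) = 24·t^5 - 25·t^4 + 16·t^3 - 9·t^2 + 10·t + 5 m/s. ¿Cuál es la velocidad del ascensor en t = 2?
Necesitamos integrar nuestra ecuación de la sacudida j(t) = 24·t - 12 2 veces. Integrando la sacudida y usando la condición inicial a(0) = -2, obtenemos a(t) = 12·t^2 - 12·t - 2. Tomando ∫a(t)dt y aplicando v(0) = -2, encontramos v(t) = 4·t^3 - 6·t^2 - 2·t - 2. Tenemos la velocidad v(t) = 4·t^3 - 6·t^2 - 2·t - 2. Sustituyendo t = 2: v(2) = 2.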